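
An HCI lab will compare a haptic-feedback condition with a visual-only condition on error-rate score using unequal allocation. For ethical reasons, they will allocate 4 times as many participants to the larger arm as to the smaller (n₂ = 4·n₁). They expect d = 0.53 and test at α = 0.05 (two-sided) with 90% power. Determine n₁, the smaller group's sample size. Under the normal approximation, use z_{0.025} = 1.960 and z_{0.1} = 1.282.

With allocation ratio k = n₂/n₁ = 4, Var(x̄₁−x̄₂) = σ²(1/n₁ + 1/(k·n₁)) = σ²·(k+1)/(k·n₁).
So n₁ = (1 + 1/k)·((z_{α/2} + z_β)/d)² = 1.250 × (3.242/0.53)².
n₁ = 1.250 × 37.42 = 46.8.
Round up: n₁ = 47, giving n₂ = 4 × 47 = 188.

n₁ = 47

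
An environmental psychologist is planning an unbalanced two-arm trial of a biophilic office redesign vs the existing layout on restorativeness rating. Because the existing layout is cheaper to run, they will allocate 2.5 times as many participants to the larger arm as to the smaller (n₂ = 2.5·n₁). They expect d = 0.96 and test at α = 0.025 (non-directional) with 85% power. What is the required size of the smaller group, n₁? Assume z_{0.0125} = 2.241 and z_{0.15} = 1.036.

With allocation ratio k = n₂/n₁ = 2.5, Var(x̄₁−x̄₂) = σ²(1/n₁ + 1/(k·n₁)) = σ²·(k+1)/(k·n₁).
So n₁ = (1 + 1/k)·((z_{α/2} + z_β)/d)² = 1.400 × (3.277/0.96)².
n₁ = 1.400 × 11.65 = 16.3.
Round up: n₁ = 17, giving n₂ = ⌈2.5 × 17⌉ = ⌈42.5⌉ = 43.

n₁ = 17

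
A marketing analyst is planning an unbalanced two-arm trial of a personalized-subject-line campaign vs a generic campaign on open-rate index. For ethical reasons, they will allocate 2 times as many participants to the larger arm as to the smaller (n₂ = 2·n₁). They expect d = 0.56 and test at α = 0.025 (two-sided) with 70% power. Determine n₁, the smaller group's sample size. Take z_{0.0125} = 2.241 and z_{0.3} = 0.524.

n₁ = 37

With allocation ratio k = n₂/n₁ = 2, Var(x̄₁−x̄₂) = σ²(1/n₁ + 1/(k·n₁)) = σ²·(k+1)/(k·n₁).
So n₁ = (1 + 1/k)·((z_{α/2} + z_β)/d)² = 1.500 × (2.765/0.56)².
n₁ = 1.500 × 24.38 = 36.6.
Round up: n₁ = 37, giving n₂ = 2 × 37 = 74.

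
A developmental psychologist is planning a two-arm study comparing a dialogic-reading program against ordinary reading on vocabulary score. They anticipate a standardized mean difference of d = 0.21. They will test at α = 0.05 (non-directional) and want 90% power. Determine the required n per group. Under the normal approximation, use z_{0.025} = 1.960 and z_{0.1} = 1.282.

n = 477 per group

For two independent groups with equal n: n = 2·((z_{α/2} + z_β) / d)².
z_{α/2} + z_β = 1.960 + 1.282 = 3.242.
n = 2 × (3.242 / 0.21)² = 2 × 15.438² = 2 × 238.33 = 476.7.
Round up to the next whole participant.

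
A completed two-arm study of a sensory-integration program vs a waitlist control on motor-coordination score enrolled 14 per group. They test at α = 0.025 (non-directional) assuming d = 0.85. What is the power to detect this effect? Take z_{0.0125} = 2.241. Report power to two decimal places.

power ≈ 0.50

For two equal groups, power = Φ(d·√(n/2) − z_{α/2}).
d·√(n/2) = 0.85 × √(14/2) = 0.85 × 2.646 = 2.249.
z_β = 2.249 − 2.241 = 0.008.
Power = Φ(0.008) = 0.503.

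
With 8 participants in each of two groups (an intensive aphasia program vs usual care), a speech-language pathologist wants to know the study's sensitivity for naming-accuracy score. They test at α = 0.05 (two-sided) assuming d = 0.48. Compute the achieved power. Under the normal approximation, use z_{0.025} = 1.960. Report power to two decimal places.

power ≈ 0.16

For two equal groups, power = Φ(d·√(n/2) − z_{α/2}).
d·√(n/2) = 0.48 × √(8/2) = 0.48 × 2.000 = 0.960.
z_β = 0.960 − 1.960 = -1.000.
Power = Φ(-1.000) = 0.159.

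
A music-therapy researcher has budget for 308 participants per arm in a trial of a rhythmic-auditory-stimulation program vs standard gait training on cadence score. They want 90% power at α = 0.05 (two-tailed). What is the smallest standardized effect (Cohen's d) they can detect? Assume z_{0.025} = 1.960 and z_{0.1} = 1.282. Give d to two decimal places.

For two independent groups of n = 308 each: d_min = (z_{α/2} + z_β)·√(2/n).
z-sum = 1.960 + 1.282 = 3.242.
d_min = 3.242 × √(2/308) = 3.242 × 0.0806 = 0.261.

d_min ≈ 0.26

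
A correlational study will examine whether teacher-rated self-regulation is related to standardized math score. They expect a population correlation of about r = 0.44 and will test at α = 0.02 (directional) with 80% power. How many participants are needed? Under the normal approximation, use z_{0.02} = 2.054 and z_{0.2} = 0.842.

n = 41

Fisher's z: C = ½·ln((1+r)/(1−r)) = ½·ln(2.5714) = 0.4722.
n = ((z_{α} + z_β)/C)² + 3.
(2.054 + 0.842) / 0.4722 = 2.896 / 0.4722 = 6.133.
n = 6.133² + 3 = 37.61 + 3 = 40.6.
Round up.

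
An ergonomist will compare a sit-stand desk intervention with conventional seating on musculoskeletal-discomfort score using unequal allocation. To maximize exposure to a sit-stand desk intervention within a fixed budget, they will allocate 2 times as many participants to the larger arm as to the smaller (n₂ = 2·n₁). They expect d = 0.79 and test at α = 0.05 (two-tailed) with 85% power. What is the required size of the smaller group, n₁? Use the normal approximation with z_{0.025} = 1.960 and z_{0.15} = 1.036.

n₁ = 22

With allocation ratio k = n₂/n₁ = 2, Var(x̄₁−x̄₂) = σ²(1/n₁ + 1/(k·n₁)) = σ²·(k+1)/(k·n₁).
So n₁ = (1 + 1/k)·((z_{α/2} + z_β)/d)² = 1.500 × (2.996/0.79)².
n₁ = 1.500 × 14.38 = 21.6.
Round up: n₁ = 22, giving n₂ = 2 × 22 = 44.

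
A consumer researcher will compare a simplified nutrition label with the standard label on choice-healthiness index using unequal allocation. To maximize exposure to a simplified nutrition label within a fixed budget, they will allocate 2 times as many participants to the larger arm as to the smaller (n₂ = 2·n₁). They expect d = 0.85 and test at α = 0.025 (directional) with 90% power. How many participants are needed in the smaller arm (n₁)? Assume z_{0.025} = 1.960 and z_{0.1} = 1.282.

n₁ = 22

With allocation ratio k = n₂/n₁ = 2, Var(x̄₁−x̄₂) = σ²(1/n₁ + 1/(k·n₁)) = σ²·(k+1)/(k·n₁).
So n₁ = (1 + 1/k)·((z_{α} + z_β)/d)² = 1.500 × (3.242/0.85)².
n₁ = 1.500 × 14.55 = 21.8.
Round up: n₁ = 22, giving n₂ = 2 × 22 = 44.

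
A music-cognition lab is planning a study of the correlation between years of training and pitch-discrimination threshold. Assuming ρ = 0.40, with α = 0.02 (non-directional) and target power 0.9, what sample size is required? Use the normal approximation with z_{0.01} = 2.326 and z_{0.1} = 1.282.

Fisher's z: C = ½·ln((1+r)/(1−r)) = ½·ln(2.3333) = 0.4236.
n = ((z_{α/2} + z_β)/C)² + 3.
(2.326 + 1.282) / 0.4236 = 3.608 / 0.4236 = 8.517.
n = 8.517² + 3 = 72.55 + 3 = 75.5.
Round up.

n = 76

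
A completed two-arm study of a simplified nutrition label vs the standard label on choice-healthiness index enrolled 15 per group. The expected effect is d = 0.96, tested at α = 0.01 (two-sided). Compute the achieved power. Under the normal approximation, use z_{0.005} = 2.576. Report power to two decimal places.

For two equal groups, power = Φ(d·√(n/2) − z_{α/2}).
d·√(n/2) = 0.96 × √(15/2) = 0.96 × 2.739 = 2.629.
z_β = 2.629 − 2.576 = 0.053.
Power = Φ(0.053) = 0.521.

power ≈ 0.52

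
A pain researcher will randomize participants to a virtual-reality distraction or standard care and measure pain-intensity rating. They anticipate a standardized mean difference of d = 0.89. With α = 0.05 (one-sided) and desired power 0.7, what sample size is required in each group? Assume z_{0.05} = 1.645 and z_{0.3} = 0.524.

n = 12 per group

For two independent groups with equal n: n = 2·((z_{α} + z_β) / d)².
z_{α} + z_β = 1.645 + 0.524 = 2.169.
n = 2 × (2.169 / 0.89)² = 2 × 2.437² = 2 × 5.94 = 11.9.
Round up to the next whole participant.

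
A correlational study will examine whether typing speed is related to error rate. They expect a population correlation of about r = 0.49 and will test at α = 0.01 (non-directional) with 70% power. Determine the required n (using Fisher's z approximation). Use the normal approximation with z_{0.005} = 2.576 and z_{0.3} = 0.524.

n = 37

Fisher's z: C = ½·ln((1+r)/(1−r)) = ½·ln(2.9216) = 0.5361.
n = ((z_{α/2} + z_β)/C)² + 3.
(2.576 + 0.524) / 0.5361 = 3.100 / 0.5361 = 5.783.
n = 5.783² + 3 = 33.44 + 3 = 36.4.
Round up.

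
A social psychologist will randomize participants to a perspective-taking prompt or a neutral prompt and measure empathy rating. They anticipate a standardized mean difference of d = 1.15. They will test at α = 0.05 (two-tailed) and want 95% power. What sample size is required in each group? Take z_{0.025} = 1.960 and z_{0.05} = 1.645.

n = 20 per group

For two independent groups with equal n: n = 2·((z_{α/2} + z_β) / d)².
z_{α/2} + z_β = 1.960 + 1.645 = 3.605.
n = 2 × (3.605 / 1.15)² = 2 × 3.135² = 2 × 9.83 = 19.7.
Round up to the next whole participant.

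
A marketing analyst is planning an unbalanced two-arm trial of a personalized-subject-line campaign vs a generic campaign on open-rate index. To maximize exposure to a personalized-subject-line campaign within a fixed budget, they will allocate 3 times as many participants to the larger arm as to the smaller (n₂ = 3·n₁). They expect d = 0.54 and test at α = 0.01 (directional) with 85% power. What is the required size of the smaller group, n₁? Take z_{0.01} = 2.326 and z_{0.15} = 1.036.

With allocation ratio k = n₂/n₁ = 3, Var(x̄₁−x̄₂) = σ²(1/n₁ + 1/(k·n₁)) = σ²·(k+1)/(k·n₁).
So n₁ = (1 + 1/k)·((z_{α} + z_β)/d)² = 1.333 × (3.362/0.54)².
n₁ = 1.333 × 38.76 = 51.7.
Round up: n₁ = 52, giving n₂ = 3 × 52 = 156.

n₁ = 52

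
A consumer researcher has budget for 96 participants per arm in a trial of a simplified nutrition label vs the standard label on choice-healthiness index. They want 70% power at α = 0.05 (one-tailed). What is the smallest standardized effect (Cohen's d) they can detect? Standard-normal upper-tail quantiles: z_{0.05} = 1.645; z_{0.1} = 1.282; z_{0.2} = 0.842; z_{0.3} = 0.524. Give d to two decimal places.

d_min ≈ 0.31

For two independent groups of n = 96 each: d_min = (z_{α} + z_β)·√(2/n).
z-sum = 1.645 + 0.524 = 2.169.
d_min = 2.169 × √(2/96) = 2.169 × 0.1443 = 0.313.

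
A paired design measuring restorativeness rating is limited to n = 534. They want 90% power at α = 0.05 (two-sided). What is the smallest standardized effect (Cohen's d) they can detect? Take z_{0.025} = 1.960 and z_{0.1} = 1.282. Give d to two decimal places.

For a single sample (or paired design) of n = 534: d_min = (z_{α/2} + z_β)/√n.
z-sum = 1.960 + 1.282 = 3.242.
d_min = 3.242 / √534 = 3.242 / 23.108 = 0.140.

d_min ≈ 0.14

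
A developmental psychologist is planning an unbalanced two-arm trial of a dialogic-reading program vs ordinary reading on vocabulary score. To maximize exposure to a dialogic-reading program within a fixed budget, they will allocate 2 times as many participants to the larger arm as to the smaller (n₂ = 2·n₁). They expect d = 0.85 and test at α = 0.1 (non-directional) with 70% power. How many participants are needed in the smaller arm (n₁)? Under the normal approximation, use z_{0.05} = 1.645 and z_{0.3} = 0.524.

n₁ = 10

With allocation ratio k = n₂/n₁ = 2, Var(x̄₁−x̄₂) = σ²(1/n₁ + 1/(k·n₁)) = σ²·(k+1)/(k·n₁).
So n₁ = (1 + 1/k)·((z_{α/2} + z_β)/d)² = 1.500 × (2.169/0.85)².
n₁ = 1.500 × 6.51 = 9.8.
Round up: n₁ = 10, giving n₂ = 2 × 10 = 20.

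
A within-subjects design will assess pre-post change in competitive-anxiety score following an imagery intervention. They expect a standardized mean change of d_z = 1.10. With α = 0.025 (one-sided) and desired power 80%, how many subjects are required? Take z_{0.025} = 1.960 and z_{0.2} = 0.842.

n = 7 pairs

For a paired (one-sample on differences) test: n = ((z_{α} + z_β) / d)².
z_{α} + z_β = 1.960 + 0.842 = 2.802.
n = (2.802 / 1.10)² = 2.547² = 6.49.
Round up.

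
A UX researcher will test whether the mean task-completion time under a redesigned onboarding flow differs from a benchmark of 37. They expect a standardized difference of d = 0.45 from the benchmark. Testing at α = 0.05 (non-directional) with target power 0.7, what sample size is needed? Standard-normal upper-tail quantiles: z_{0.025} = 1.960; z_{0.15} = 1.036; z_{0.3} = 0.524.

n = 31

For a one-sample test: n = ((z_{α/2} + z_β) / d)².
z_{α/2} + z_β = 1.960 + 0.524 = 2.484.
n = (2.484 / 0.45)² = 5.520² = 30.47.
Round up.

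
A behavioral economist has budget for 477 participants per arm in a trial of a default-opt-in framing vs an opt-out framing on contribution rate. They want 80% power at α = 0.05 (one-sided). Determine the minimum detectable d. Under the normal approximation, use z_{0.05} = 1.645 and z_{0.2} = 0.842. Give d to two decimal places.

d_min ≈ 0.16

For two independent groups of n = 477 each: d_min = (z_{α} + z_β)·√(2/n).
z-sum = 1.645 + 0.842 = 2.487.
d_min = 2.487 × √(2/477) = 2.487 × 0.0648 = 0.161.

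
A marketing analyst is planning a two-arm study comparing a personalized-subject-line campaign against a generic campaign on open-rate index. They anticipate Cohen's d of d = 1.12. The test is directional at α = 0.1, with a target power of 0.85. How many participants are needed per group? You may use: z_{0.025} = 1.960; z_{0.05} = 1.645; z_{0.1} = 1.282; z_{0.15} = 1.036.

For two independent groups with equal n: n = 2·((z_{α} + z_β) / d)².
z_{α} + z_β = 1.282 + 1.036 = 2.318.
n = 2 × (2.318 / 1.12)² = 2 × 2.070² = 2 × 4.28 = 8.6.
Round up to the next whole participant.

n = 9 per group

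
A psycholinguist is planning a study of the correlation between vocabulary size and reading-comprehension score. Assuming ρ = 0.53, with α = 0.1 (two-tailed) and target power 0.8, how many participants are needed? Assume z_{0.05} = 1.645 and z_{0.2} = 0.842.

Fisher's z: C = ½·ln((1+r)/(1−r)) = ½·ln(3.2553) = 0.5901.
n = ((z_{α/2} + z_β)/C)² + 3.
(1.645 + 0.842) / 0.5901 = 2.487 / 0.5901 = 4.215.
n = 4.215² + 3 = 17.76 + 3 = 20.8.
Round up.

n = 21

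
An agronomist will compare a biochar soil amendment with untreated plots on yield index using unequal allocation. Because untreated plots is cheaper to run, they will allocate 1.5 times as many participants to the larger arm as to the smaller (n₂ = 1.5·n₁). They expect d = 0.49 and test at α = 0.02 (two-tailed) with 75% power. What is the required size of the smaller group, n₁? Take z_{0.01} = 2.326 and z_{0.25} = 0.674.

With allocation ratio k = n₂/n₁ = 1.5, Var(x̄₁−x̄₂) = σ²(1/n₁ + 1/(k·n₁)) = σ²·(k+1)/(k·n₁).
So n₁ = (1 + 1/k)·((z_{α/2} + z_β)/d)² = 1.667 × (3.000/0.49)².
n₁ = 1.667 × 37.48 = 62.5.
Round up: n₁ = 63, giving n₂ = ⌈1.5 × 63⌉ = ⌈94.5⌉ = 95.

n₁ = 63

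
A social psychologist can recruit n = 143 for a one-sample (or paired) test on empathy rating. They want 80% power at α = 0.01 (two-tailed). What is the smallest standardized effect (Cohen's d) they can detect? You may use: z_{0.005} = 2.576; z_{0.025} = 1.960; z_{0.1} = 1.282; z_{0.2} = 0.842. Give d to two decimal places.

d_min ≈ 0.29

For a single sample (or paired design) of n = 143: d_min = (z_{α/2} + z_β)/√n.
z-sum = 2.576 + 0.842 = 3.418.
d_min = 3.418 / √143 = 3.418 / 11.958 = 0.286.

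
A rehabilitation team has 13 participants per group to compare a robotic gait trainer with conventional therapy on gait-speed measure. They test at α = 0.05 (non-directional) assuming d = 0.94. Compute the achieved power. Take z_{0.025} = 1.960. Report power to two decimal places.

For two equal groups, power = Φ(d·√(n/2) − z_{α/2}).
d·√(n/2) = 0.94 × √(13/2) = 0.94 × 2.550 = 2.397.
z_β = 2.397 − 1.960 = 0.437.
Power = Φ(0.437) = 0.669.

power ≈ 0.67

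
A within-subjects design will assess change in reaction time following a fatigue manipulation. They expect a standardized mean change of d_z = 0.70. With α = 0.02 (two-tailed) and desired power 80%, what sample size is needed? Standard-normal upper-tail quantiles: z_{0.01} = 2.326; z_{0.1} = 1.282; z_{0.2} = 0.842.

For a paired (one-sample on differences) test: n = ((z_{α/2} + z_β) / d)².
z_{α/2} + z_β = 2.326 + 0.842 = 3.168.
n = (3.168 / 0.70)² = 4.526² = 20.48.
Round up.

n = 21 pairs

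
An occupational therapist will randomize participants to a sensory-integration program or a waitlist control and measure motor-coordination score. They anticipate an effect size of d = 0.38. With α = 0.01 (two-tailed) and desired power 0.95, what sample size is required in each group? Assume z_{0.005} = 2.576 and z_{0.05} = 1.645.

For two independent groups with equal n: n = 2·((z_{α/2} + z_β) / d)².
z_{α/2} + z_β = 2.576 + 1.645 = 4.221.
n = 2 × (4.221 / 0.38)² = 2 × 11.108² = 2 × 123.39 = 246.8.
Round up to the next whole participant.

n = 247 per group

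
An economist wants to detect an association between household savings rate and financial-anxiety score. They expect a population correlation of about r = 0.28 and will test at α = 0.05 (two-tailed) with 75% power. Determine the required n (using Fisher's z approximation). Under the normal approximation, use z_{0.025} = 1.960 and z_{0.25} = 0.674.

n = 87

Fisher's z: C = ½·ln((1+r)/(1−r)) = ½·ln(1.7778) = 0.2877.
n = ((z_{α/2} + z_β)/C)² + 3.
(1.960 + 0.674) / 0.2877 = 2.634 / 0.2877 = 9.155.
n = 9.155² + 3 = 83.82 + 3 = 86.8.
Round up.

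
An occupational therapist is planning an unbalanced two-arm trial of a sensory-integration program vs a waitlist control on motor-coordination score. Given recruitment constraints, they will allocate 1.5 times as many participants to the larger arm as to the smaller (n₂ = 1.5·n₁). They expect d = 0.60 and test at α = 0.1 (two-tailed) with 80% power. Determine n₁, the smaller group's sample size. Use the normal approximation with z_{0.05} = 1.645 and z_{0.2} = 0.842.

With allocation ratio k = n₂/n₁ = 1.5, Var(x̄₁−x̄₂) = σ²(1/n₁ + 1/(k·n₁)) = σ²·(k+1)/(k·n₁).
So n₁ = (1 + 1/k)·((z_{α/2} + z_β)/d)² = 1.667 × (2.487/0.60)².
n₁ = 1.667 × 17.18 = 28.6.
Round up: n₁ = 29, giving n₂ = ⌈1.5 × 29⌉ = ⌈43.5⌉ = 44.

n₁ = 29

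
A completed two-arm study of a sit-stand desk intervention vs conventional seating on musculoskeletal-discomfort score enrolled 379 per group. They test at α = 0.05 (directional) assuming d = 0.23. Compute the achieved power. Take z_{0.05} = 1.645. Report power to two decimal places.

For two equal groups, power = Φ(d·√(n/2) − z_{α}).
d·√(n/2) = 0.23 × √(379/2) = 0.23 × 13.766 = 3.166.
z_β = 3.166 − 1.645 = 1.521.
Power = Φ(1.521) = 0.936.

power ≈ 0.94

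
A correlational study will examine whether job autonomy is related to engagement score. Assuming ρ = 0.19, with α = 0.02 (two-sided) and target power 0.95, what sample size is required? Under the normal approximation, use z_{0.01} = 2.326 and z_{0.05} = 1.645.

n = 430

Fisher's z: C = ½·ln((1+r)/(1−r)) = ½·ln(1.4691) = 0.1923.
n = ((z_{α/2} + z_β)/C)² + 3.
(2.326 + 1.645) / 0.1923 = 3.971 / 0.1923 = 20.650.
n = 20.650² + 3 = 426.42 + 3 = 429.4.
Round up.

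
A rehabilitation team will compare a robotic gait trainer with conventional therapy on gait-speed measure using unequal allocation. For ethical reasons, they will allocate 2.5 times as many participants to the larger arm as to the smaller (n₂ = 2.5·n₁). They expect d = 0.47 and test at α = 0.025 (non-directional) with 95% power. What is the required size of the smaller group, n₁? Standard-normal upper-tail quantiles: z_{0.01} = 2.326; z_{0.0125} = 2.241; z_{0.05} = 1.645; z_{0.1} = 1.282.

n₁ = 96

With allocation ratio k = n₂/n₁ = 2.5, Var(x̄₁−x̄₂) = σ²(1/n₁ + 1/(k·n₁)) = σ²·(k+1)/(k·n₁).
So n₁ = (1 + 1/k)·((z_{α/2} + z_β)/d)² = 1.400 × (3.886/0.47)².
n₁ = 1.400 × 68.36 = 95.7.
Round up: n₁ = 96, giving n₂ = 2.5 × 96 = 240.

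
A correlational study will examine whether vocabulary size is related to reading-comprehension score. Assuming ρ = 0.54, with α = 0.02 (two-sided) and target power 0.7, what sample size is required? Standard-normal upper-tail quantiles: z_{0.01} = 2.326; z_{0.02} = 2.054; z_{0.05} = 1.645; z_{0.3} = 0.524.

Fisher's z: C = ½·ln((1+r)/(1−r)) = ½·ln(3.3478) = 0.6042.
n = ((z_{α/2} + z_β)/C)² + 3.
(2.326 + 0.524) / 0.6042 = 2.850 / 0.6042 = 4.717.
n = 4.717² + 3 = 22.25 + 3 = 25.2.
Round up.

n = 26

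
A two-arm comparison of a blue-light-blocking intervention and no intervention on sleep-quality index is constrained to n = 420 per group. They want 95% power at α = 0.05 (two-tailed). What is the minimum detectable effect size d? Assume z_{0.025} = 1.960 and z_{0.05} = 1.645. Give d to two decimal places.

d_min ≈ 0.25

For two independent groups of n = 420 each: d_min = (z_{α/2} + z_β)·√(2/n).
z-sum = 1.960 + 1.645 = 3.605.
d_min = 3.605 × √(2/420) = 3.605 × 0.0690 = 0.249.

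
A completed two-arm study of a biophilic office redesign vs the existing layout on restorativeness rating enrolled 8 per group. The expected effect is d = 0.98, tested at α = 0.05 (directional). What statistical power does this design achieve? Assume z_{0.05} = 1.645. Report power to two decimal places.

power ≈ 0.62

For two equal groups, power = Φ(d·√(n/2) − z_{α}).
d·√(n/2) = 0.98 × √(8/2) = 0.98 × 2.000 = 1.960.
z_β = 1.960 − 1.645 = 0.315.
Power = Φ(0.315) = 0.624.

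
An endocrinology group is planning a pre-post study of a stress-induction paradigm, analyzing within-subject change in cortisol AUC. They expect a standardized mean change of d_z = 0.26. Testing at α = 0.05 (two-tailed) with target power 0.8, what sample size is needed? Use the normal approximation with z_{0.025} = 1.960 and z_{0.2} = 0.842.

n = 117 pairs

For a paired (one-sample on differences) test: n = ((z_{α/2} + z_β) / d)².
z_{α/2} + z_β = 1.960 + 0.842 = 2.802.
n = (2.802 / 0.26)² = 10.777² = 116.14.
Round up.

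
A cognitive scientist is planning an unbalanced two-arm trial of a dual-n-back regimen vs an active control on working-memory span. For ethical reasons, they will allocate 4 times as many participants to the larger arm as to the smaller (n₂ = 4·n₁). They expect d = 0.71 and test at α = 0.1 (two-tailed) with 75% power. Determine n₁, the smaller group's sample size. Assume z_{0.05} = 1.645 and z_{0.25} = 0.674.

n₁ = 14

With allocation ratio k = n₂/n₁ = 4, Var(x̄₁−x̄₂) = σ²(1/n₁ + 1/(k·n₁)) = σ²·(k+1)/(k·n₁).
So n₁ = (1 + 1/k)·((z_{α/2} + z_β)/d)² = 1.250 × (2.319/0.71)².
n₁ = 1.250 × 10.67 = 13.3.
Round up: n₁ = 14, giving n₂ = 4 × 14 = 56.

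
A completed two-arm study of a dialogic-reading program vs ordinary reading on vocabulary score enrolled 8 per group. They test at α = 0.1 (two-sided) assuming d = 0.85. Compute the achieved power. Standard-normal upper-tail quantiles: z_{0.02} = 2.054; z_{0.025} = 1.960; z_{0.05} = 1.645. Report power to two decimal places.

For two equal groups, power = Φ(d·√(n/2) − z_{α/2}).
d·√(n/2) = 0.85 × √(8/2) = 0.85 × 2.000 = 1.700.
z_β = 1.700 − 1.645 = 0.055.
Power = Φ(0.055) = 0.522.

power ≈ 0.52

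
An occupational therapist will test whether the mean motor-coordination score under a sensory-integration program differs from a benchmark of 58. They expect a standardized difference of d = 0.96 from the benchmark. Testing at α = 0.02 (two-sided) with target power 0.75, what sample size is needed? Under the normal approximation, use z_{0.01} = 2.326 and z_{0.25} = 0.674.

For a one-sample test: n = ((z_{α/2} + z_β) / d)².
z_{α/2} + z_β = 2.326 + 0.674 = 3.000.
n = (3.000 / 0.96)² = 3.125² = 9.77.
Round up.

n = 10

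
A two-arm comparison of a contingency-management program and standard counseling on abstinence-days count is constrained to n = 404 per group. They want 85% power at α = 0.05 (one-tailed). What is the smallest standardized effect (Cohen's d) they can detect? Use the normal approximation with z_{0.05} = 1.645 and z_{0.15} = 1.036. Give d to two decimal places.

d_min ≈ 0.19

For two independent groups of n = 404 each: d_min = (z_{α} + z_β)·√(2/n).
z-sum = 1.645 + 1.036 = 2.681.
d_min = 2.681 × √(2/404) = 2.681 × 0.0704 = 0.189.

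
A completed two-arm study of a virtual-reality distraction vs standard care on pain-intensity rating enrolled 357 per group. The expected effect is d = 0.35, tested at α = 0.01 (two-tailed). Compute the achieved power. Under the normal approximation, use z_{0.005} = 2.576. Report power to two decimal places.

power ≈ 0.98

For two equal groups, power = Φ(d·√(n/2) − z_{α/2}).
d·√(n/2) = 0.35 × √(357/2) = 0.35 × 13.360 = 4.676.
z_β = 4.676 − 2.576 = 2.100.
Power = Φ(2.100) = 0.982.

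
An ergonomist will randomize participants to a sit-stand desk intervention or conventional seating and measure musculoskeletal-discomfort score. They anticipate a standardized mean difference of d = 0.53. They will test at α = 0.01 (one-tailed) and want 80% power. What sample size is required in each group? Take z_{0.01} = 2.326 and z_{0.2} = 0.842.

n = 72 per group

For two independent groups with equal n: n = 2·((z_{α} + z_β) / d)².
z_{α} + z_β = 2.326 + 0.842 = 3.168.
n = 2 × (3.168 / 0.53)² = 2 × 5.977² = 2 × 35.73 = 71.5.
Round up to the next whole participant.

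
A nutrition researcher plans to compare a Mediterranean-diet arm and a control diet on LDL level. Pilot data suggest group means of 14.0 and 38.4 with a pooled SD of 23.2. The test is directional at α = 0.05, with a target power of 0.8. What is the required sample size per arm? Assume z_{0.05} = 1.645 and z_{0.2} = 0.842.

n = 12 per group

Cohen's d = |M₁ − M₂| / SD_pooled = |14.0 − 38.4| / 23.2 = 24.4 / 23.2 = 1.052.
For two independent groups with equal n: n = 2·((z_{α} + z_β) / d)².
z_{α} + z_β = 1.645 + 0.842 = 2.487.
n = 2 × (2.487 / 1.052)² = 2 × 2.364² = 2 × 5.59 = 11.2.
Round up to the next whole participant.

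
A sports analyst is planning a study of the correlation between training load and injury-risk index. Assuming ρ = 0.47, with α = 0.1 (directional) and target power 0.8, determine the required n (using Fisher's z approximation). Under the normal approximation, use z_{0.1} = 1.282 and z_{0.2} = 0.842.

Fisher's z: C = ½·ln((1+r)/(1−r)) = ½·ln(2.7736) = 0.5101.
n = ((z_{α} + z_β)/C)² + 3.
(1.282 + 0.842) / 0.5101 = 2.124 / 0.5101 = 4.164.
n = 4.164² + 3 = 17.34 + 3 = 20.3.
Round up.

n = 21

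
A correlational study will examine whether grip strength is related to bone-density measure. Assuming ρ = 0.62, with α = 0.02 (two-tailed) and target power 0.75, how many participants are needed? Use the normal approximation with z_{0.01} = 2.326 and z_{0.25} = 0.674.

Fisher's z: C = ½·ln((1+r)/(1−r)) = ½·ln(4.2632) = 0.7250.
n = ((z_{α/2} + z_β)/C)² + 3.
(2.326 + 0.674) / 0.7250 = 3.000 / 0.7250 = 4.138.
n = 4.138² + 3 = 17.12 + 3 = 20.1.
Round up.

n = 21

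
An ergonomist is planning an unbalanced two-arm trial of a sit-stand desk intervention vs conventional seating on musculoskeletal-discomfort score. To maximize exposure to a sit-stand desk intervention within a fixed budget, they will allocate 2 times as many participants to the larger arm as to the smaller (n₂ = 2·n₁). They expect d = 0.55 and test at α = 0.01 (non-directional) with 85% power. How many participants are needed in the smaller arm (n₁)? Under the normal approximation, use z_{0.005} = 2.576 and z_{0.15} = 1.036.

With allocation ratio k = n₂/n₁ = 2, Var(x̄₁−x̄₂) = σ²(1/n₁ + 1/(k·n₁)) = σ²·(k+1)/(k·n₁).
So n₁ = (1 + 1/k)·((z_{α/2} + z_β)/d)² = 1.500 × (3.612/0.55)².
n₁ = 1.500 × 43.13 = 64.7.
Round up: n₁ = 65, giving n₂ = 2 × 65 = 130.

n₁ = 65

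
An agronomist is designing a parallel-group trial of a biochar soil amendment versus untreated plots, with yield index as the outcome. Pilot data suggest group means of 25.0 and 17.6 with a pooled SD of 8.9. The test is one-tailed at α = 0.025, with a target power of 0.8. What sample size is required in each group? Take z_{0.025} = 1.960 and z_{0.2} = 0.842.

Cohen's d = |M₁ − M₂| / SD_pooled = |25.0 − 17.6| / 8.9 = 7.4 / 8.9 = 0.831.
For two independent groups with equal n: n = 2·((z_{α} + z_β) / d)².
z_{α} + z_β = 1.960 + 0.842 = 2.802.
n = 2 × (2.802 / 0.831)² = 2 × 3.372² = 2 × 11.37 = 22.7.
Round up to the next whole participant.

n = 23 per group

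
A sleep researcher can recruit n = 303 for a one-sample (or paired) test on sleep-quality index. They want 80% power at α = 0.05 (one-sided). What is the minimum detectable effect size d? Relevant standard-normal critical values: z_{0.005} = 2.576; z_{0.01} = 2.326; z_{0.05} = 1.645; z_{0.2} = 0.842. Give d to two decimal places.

d_min ≈ 0.14

For a single sample (or paired design) of n = 303: d_min = (z_{α} + z_β)/√n.
z-sum = 1.645 + 0.842 = 2.487.
d_min = 2.487 / √303 = 2.487 / 17.407 = 0.143.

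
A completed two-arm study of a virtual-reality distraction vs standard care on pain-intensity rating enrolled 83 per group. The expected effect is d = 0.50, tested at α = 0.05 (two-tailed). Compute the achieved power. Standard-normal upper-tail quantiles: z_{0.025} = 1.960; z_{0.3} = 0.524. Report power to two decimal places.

For two equal groups, power = Φ(d·√(n/2) − z_{α/2}).
d·√(n/2) = 0.50 × √(83/2) = 0.50 × 6.442 = 3.221.
z_β = 3.221 − 1.960 = 1.261.
Power = Φ(1.261) = 0.896.

power ≈ 0.90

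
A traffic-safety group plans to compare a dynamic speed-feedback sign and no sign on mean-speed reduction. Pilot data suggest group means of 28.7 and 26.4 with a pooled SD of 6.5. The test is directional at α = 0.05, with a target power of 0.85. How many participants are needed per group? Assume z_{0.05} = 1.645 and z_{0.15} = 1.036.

n = 115 per group

Cohen's d = |M₁ − M₂| / SD_pooled = |28.7 − 26.4| / 6.5 = 2.3 / 6.5 = 0.354.
For two independent groups with equal n: n = 2·((z_{α} + z_β) / d)².
z_{α} + z_β = 1.645 + 1.036 = 2.681.
n = 2 × (2.681 / 0.354)² = 2 × 7.573² = 2 × 57.36 = 114.7.
Round up to the next whole participant.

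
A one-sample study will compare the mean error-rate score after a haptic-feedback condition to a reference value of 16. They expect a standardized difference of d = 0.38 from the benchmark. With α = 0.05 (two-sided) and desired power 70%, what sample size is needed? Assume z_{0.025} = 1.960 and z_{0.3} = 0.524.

For a one-sample test: n = ((z_{α/2} + z_β) / d)².
z_{α/2} + z_β = 1.960 + 0.524 = 2.484.
n = (2.484 / 0.38)² = 6.537² = 42.73.
Round up.

n = 43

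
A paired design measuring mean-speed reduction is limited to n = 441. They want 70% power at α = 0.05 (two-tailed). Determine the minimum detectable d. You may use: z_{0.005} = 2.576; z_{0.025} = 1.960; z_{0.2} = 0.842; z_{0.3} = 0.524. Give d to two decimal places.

d_min ≈ 0.12

For a single sample (or paired design) of n = 441: d_min = (z_{α/2} + z_β)/√n.
z-sum = 1.960 + 0.524 = 2.484.
d_min = 2.484 / √441 = 2.484 / 21.000 = 0.118.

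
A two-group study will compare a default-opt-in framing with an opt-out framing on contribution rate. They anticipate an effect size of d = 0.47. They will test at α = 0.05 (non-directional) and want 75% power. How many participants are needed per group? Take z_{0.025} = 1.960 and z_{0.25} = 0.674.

For two independent groups with equal n: n = 2·((z_{α/2} + z_β) / d)².
z_{α/2} + z_β = 1.960 + 0.674 = 2.634.
n = 2 × (2.634 / 0.47)² = 2 × 5.604² = 2 × 31.41 = 62.8.
Round up to the next whole participant.

n = 63 per group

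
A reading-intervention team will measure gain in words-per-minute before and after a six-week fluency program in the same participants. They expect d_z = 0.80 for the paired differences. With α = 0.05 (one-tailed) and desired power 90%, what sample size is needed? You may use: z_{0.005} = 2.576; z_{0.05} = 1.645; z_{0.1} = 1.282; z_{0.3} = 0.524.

For a paired (one-sample on differences) test: n = ((z_{α} + z_β) / d)².
z_{α} + z_β = 1.645 + 1.282 = 2.927.
n = (2.927 / 0.80)² = 3.659² = 13.39.
Round up.

n = 14 pairs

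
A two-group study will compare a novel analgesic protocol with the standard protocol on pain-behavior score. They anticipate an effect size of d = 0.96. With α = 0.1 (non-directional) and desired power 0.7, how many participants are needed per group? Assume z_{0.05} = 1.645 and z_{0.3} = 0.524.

For two independent groups with equal n: n = 2·((z_{α/2} + z_β) / d)².
z_{α/2} + z_β = 1.645 + 0.524 = 2.169.
n = 2 × (2.169 / 0.96)² = 2 × 2.259² = 2 × 5.10 = 10.2.
Round up to the next whole participant.

n = 11 per group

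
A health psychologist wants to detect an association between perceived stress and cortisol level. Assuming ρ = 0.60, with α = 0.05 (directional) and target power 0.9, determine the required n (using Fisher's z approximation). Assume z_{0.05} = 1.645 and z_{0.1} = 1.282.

n = 21

Fisher's z: C = ½·ln((1+r)/(1−r)) = ½·ln(4.0000) = 0.6931.
n = ((z_{α} + z_β)/C)² + 3.
(1.645 + 1.282) / 0.6931 = 2.927 / 0.6931 = 4.223.
n = 4.223² + 3 = 17.83 + 3 = 20.8.
Round up.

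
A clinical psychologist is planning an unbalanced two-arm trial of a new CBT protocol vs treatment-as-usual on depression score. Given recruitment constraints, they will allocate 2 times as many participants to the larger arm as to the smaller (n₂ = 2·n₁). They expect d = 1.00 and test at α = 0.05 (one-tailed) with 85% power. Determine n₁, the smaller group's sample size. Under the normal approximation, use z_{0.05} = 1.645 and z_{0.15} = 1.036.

n₁ = 11

With allocation ratio k = n₂/n₁ = 2, Var(x̄₁−x̄₂) = σ²(1/n₁ + 1/(k·n₁)) = σ²·(k+1)/(k·n₁).
So n₁ = (1 + 1/k)·((z_{α} + z_β)/d)² = 1.500 × (2.681/1.00)².
n₁ = 1.500 × 7.19 = 10.8.
Round up: n₁ = 11, giving n₂ = 2 × 11 = 22.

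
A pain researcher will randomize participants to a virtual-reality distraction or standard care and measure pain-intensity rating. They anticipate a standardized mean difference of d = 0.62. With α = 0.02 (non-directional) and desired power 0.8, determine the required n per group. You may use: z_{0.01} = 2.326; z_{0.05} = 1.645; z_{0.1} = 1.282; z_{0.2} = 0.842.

For two independent groups with equal n: n = 2·((z_{α/2} + z_β) / d)².
z_{α/2} + z_β = 2.326 + 0.842 = 3.168.
n = 2 × (3.168 / 0.62)² = 2 × 5.110² = 2 × 26.11 = 52.2.
Round up to the next whole participant.

n = 53 per group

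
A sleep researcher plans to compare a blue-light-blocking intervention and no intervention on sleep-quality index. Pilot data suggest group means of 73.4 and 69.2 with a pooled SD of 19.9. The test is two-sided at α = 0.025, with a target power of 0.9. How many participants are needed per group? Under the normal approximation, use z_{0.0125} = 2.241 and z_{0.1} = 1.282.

Cohen's d = |M₁ − M₂| / SD_pooled = |73.4 − 69.2| / 19.9 = 4.2 / 19.9 = 0.211.
For two independent groups with equal n: n = 2·((z_{α/2} + z_β) / d)².
z_{α/2} + z_β = 2.241 + 1.282 = 3.523.
n = 2 × (3.523 / 0.211)² = 2 × 16.697² = 2 × 278.78 = 557.6.
Round up to the next whole participant.

n = 558 per group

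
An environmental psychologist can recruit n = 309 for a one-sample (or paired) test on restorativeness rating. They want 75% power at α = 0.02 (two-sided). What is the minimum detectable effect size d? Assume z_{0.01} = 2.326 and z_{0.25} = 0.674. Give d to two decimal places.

d_min ≈ 0.17

For a single sample (or paired design) of n = 309: d_min = (z_{α/2} + z_β)/√n.
z-sum = 2.326 + 0.674 = 3.000.
d_min = 3.000 / √309 = 3.000 / 17.578 = 0.171.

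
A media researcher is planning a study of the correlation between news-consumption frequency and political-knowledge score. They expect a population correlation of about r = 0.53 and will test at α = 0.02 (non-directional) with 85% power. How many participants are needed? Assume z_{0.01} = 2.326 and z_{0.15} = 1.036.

n = 36

Fisher's z: C = ½·ln((1+r)/(1−r)) = ½·ln(3.2553) = 0.5901.
n = ((z_{α/2} + z_β)/C)² + 3.
(2.326 + 1.036) / 0.5901 = 3.362 / 0.5901 = 5.697.
n = 5.697² + 3 = 32.46 + 3 = 35.5.
Round up.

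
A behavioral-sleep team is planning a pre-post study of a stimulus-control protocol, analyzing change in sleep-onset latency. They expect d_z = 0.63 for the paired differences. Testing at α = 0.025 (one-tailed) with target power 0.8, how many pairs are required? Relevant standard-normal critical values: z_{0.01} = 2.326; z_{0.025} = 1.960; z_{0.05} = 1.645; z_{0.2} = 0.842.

For a paired (one-sample on differences) test: n = ((z_{α} + z_β) / d)².
z_{α} + z_β = 1.960 + 0.842 = 2.802.
n = (2.802 / 0.63)² = 4.448² = 19.78.
Round up.

n = 20 pairs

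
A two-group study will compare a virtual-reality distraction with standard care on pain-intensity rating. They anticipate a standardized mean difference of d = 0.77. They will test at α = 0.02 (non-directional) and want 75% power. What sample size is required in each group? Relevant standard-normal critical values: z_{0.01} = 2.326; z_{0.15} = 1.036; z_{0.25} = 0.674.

n = 31 per group

For two independent groups with equal n: n = 2·((z_{α/2} + z_β) / d)².
z_{α/2} + z_β = 2.326 + 0.674 = 3.000.
n = 2 × (3.000 / 0.77)² = 2 × 3.896² = 2 × 15.18 = 30.4.
Round up to the next whole participant.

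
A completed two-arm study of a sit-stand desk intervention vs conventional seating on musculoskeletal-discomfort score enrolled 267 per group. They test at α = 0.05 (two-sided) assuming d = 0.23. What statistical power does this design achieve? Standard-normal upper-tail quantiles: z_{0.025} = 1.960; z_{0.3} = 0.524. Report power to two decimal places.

power ≈ 0.76

For two equal groups, power = Φ(d·√(n/2) − z_{α/2}).
d·√(n/2) = 0.23 × √(267/2) = 0.23 × 11.554 = 2.657.
z_β = 2.657 − 1.960 = 0.697.
Power = Φ(0.697) = 0.757.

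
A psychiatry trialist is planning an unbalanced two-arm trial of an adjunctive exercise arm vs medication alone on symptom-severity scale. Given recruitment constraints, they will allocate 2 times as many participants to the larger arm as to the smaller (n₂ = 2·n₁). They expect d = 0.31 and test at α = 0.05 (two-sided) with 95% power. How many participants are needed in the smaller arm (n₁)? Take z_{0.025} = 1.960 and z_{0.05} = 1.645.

With allocation ratio k = n₂/n₁ = 2, Var(x̄₁−x̄₂) = σ²(1/n₁ + 1/(k·n₁)) = σ²·(k+1)/(k·n₁).
So n₁ = (1 + 1/k)·((z_{α/2} + z_β)/d)² = 1.500 × (3.605/0.31)².
n₁ = 1.500 × 135.23 = 202.9.
Round up: n₁ = 203, giving n₂ = 2 × 203 = 406.

n₁ = 203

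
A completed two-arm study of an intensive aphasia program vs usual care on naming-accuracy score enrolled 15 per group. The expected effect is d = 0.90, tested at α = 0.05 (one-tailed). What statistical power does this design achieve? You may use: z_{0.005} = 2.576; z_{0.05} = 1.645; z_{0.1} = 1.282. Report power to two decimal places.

For two equal groups, power = Φ(d·√(n/2) − z_{α}).
d·√(n/2) = 0.90 × √(15/2) = 0.90 × 2.739 = 2.465.
z_β = 2.465 − 1.645 = 0.820.
Power = Φ(0.820) = 0.794.

power ≈ 0.79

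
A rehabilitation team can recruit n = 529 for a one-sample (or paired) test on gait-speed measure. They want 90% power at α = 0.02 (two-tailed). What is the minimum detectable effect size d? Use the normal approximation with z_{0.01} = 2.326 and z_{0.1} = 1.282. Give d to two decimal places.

d_min ≈ 0.16

For a single sample (or paired design) of n = 529: d_min = (z_{α/2} + z_β)/√n.
z-sum = 2.326 + 1.282 = 3.608.
d_min = 3.608 / √529 = 3.608 / 23.000 = 0.157.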